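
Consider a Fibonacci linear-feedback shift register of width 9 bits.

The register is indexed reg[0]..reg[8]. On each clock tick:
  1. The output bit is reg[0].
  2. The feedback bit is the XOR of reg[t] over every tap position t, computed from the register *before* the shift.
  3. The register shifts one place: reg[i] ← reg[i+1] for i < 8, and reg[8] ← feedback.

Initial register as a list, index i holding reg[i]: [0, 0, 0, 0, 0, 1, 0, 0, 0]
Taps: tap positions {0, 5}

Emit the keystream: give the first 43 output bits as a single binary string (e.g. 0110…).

tick  register→output (feedback)
  0  000001000→0 (1)
  1  000010001→0 (0)
  2  000100010→0 (0)
  3  001000100→0 (0)
  4  010001000→0 (1)
  5  100010001→1 (1)
  6  000100011→0 (0)
  7  001000110→0 (0)
  8  010001100→0 (1)
  9  100011001→1 (0)
 10  000110010→0 (0)
 11  001100100→0 (0)
 12  011001000→0 (1)
 13  110010001→1 (1)
 14  100100011→1 (1)
 15  001000111→0 (0)
 16  010001110→0 (1)
 17  100011101→1 (0)
 18  000111010→0 (1)
 19  001110101→0 (0)
 20  011101010→0 (1)
 21  111010101→1 (1)
 22  110101011→1 (0)
 23  101010110→1 (1)
 24  010101101→0 (1)
 25  101011011→1 (0)
 26  010110110→0 (0)
 27  101101100→1 (0)
 28  011011000→0 (1)
 29  110110001→1 (1)
 30  101100011→1 (1)
 31  011000111→0 (0)
 32  110001110→1 (0)
 33  100011100→1 (0)
 34  000111000→0 (1)
 35  001110001→0 (0)
 36  011100010→0 (0)
 37  111000100→1 (1)
 38  110001001→1 (0)
 39  100010010→1 (1)
 40  000100101→0 (0)
 41  001001010→0 (1)
 42  010010101→0 (0)

0000010001000110010001110101011011000111000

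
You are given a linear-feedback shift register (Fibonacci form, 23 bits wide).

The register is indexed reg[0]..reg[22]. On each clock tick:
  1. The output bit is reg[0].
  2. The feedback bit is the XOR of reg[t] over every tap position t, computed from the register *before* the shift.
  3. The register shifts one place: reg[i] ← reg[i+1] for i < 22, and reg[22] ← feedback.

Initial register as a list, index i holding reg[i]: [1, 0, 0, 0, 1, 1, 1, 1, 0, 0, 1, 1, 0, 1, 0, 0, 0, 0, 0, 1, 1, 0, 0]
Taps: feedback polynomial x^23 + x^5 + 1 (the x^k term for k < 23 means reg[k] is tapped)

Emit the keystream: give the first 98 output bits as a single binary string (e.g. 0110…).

10001111001101000001100011010011011011100000010101111101010111010101010110101101111011111100000000

tick  register→output (feedback)
  0  10001111001101000001100→1 (0)
  1  00011110011010000011000→0 (1)
  2  00111100110100000110001→0 (1)
  3  01111001101000001100011→0 (0)
  4  11110011010000011000110→1 (1)
  5  11100110100000110001101→1 (0)
  6  11001101000001100011010→1 (0)
  7  10011010000011000110100→1 (1)
  8  00110100000110001101001→0 (1)
  9  01101000001100011010011→0 (0)
 10  11010000011000110100110→1 (1)
 11  10100000110001101001101→1 (1)
 12  01000001100011010011011→0 (0)
 13  10000011000110100110110→1 (1)
 14  00000110001101001101101→0 (1)
 15  00001100011010011011011→0 (1)
 16  00011000110100110110111→0 (0)
 17  00110001101001101101110→0 (0)
 18  01100011010011011011100→0 (0)
 19  11000110100110110111000→1 (0)
 20  10001101001101101110000→1 (0)
 21  00011010011011011100000→0 (0)
 22  00110100110110111000000→0 (1)
 23  01101001101101110000001→0 (0)
 24  11010011011011100000010→1 (1)
 25  10100110110111000000101→1 (0)
 26  01001101101110000001010→0 (1)
 27  10011011011100000010101→1 (1)
 28  00110110111000000101011→0 (1)
 29  01101101110000001010111→0 (1)
 30  11011011100000010101111→1 (1)
 31  10110111000000101011111→1 (0)
 32  01101110000001010111110→0 (1)
 33  11011100000010101111101→1 (0)
 34  10111000000101011111010→1 (1)
 35  01110000001010111110101→0 (0)
 36  11100000010101111101010→1 (1)
 37  11000000101011111010101→1 (1)
 38  10000001010111110101011→1 (1)
 39  00000010101111101010111→0 (0)
 40  00000101011111010101110→0 (1)
 41  00001010111110101011101→0 (0)
 42  00010101111101010111010→0 (1)
 43  00101011111010101110101→0 (0)
 44  01010111110101011101010→0 (1)
 45  10101111101010111010101→1 (0)
 46  01011111010101110101010→0 (1)
 47  10111110101011101010101→1 (0)
 48  01111101010111010101010→0 (1)
 49  11111010101110101010101→1 (1)
 50  11110101011101010101011→1 (0)
 51  11101010111010101010110→1 (1)
 52  11010101110101010101101→1 (0)
 53  10101011101010101011010→1 (1)
 54  01010111010101010110101→0 (1)
 55  10101110101010101101011→1 (0)
 56  01011101010101011010110→0 (1)
 57  10111010101010110101101→1 (1)
 58  01110101010101101011011→0 (1)
 59  11101010101011010110111→1 (1)
 60  11010101010110101101111→1 (0)
 61  10101010101101011011110→1 (1)
 62  01010101011010110111101→0 (1)
 63  10101010110101101111011→1 (1)
 64  01010101101011011110111→0 (1)
 65  10101011010110111101111→1 (1)
 66  01010110101101111011111→0 (1)
 67  10101101011011110111111→1 (0)
 68  01011010110111101111110→0 (0)
 69  10110101101111011111100→1 (0)
 70  01101011011110111111000→0 (0)
 71  11010110111101111110000→1 (0)
 72  10101101111011111100000→1 (0)
 73  01011011110111111000000→0 (0)
 74  10110111101111110000000→1 (0)
 75  01101111011111100000000→0 (1)
 76  11011110111111000000001→1 (0)
 77  10111101111110000000010→1 (0)
 78  01111011111100000000100→0 (0)
 79  11110111111000000001000→1 (0)
 80  11101111110000000010000→1 (0)
 81  11011111100000000100000→1 (0)
 82  10111111000000001000000→1 (0)
 83  01111110000000010000000→0 (1)
 84  11111100000000100000001→1 (0)
 85  11111000000001000000010→1 (1)
 86  11110000000010000000101→1 (1)
 87  11100000000100000001011→1 (1)
 88  11000000001000000010111→1 (1)
 89  10000000010000000101111→1 (1)
 90  00000000100000001011111→0 (0)
 91  00000001000000010111110→0 (0)
 92  00000010000000101111100→0 (0)
 93  00000100000001011111000→0 (1)
 94  00001000000010111110001→0 (0)
 95  00010000000101111100010→0 (0)
 96  00100000001011111000100→0 (0)
 97  01000000010111110001000→0 (0)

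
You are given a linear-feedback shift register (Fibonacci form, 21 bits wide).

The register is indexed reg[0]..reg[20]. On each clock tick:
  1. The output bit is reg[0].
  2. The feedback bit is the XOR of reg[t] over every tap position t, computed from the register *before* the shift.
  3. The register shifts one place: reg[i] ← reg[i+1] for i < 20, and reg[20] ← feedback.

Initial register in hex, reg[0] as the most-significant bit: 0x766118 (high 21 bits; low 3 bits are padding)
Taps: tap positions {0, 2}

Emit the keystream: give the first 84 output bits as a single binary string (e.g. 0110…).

k : reg_k → out_k, fb_k
0: 011101100110000100011 → 0, fb=1
1: 111011001100001000111 → 1, fb=0
2: 110110011000010001110 → 1, fb=1
3: 101100110000100011101 → 1, fb=0
4: 011001100001000111010 → 0, fb=1
5: 110011000010001110101 → 1, fb=1
6: 100110000100011101011 → 1, fb=1
7: 001100001000111010111 → 0, fb=1
8: 011000010001110101111 → 0, fb=1
9: 110000100011101011111 → 1, fb=1
10: 100001000111010111111 → 1, fb=1
11: 000010001110101111111 → 0, fb=0
12: 000100011101011111110 → 0, fb=0
13: 001000111010111111100 → 0, fb=1
14: 010001110101111111001 → 0, fb=0
15: 100011101011111110010 → 1, fb=1
16: 000111010111111100101 → 0, fb=0
17: 001110101111111001010 → 0, fb=1
18: 011101011111110010101 → 0, fb=1
19: 111010111111100101011 → 1, fb=0
20: 110101111111001010110 → 1, fb=1
21: 101011111110010101101 → 1, fb=0
22: 010111111100101011010 → 0, fb=0
23: 101111111001010110100 → 1, fb=0
24: 011111110010101101000 → 0, fb=1
25: 111111100101011010001 → 1, fb=0
26: 111111001010110100010 → 1, fb=0
27: 111110010101101000100 → 1, fb=0
28: 111100101011010001000 → 1, fb=0
29: 111001010110100010000 → 1, fb=0
30: 110010101101000100000 → 1, fb=1
31: 100101011010001000001 → 1, fb=1
32: 001010110100010000011 → 0, fb=1
33: 010101101000100000111 → 0, fb=0
34: 101011010001000001110 → 1, fb=0
35: 010110100010000011100 → 0, fb=0
36: 101101000100000111000 → 1, fb=0
37: 011010001000001110000 → 0, fb=1
38: 110100010000011100001 → 1, fb=1
39: 101000100000111000011 → 1, fb=0
40: 010001000001110000110 → 0, fb=0
41: 100010000011100001100 → 1, fb=1
42: 000100000111000011001 → 0, fb=0
43: 001000001110000110010 → 0, fb=1
44: 010000011100001100101 → 0, fb=0
45: 100000111000011001010 → 1, fb=1
46: 000001110000110010101 → 0, fb=0
47: 000011100001100101010 → 0, fb=0
48: 000111000011001010100 → 0, fb=0
49: 001110000110010101000 → 0, fb=1
50: 011100001100101010001 → 0, fb=1
51: 111000011001010100011 → 1, fb=0
52: 110000110010101000110 → 1, fb=1
53: 100001100101010001101 → 1, fb=1
54: 000011001010100011011 → 0, fb=0
55: 000110010101000110110 → 0, fb=0
56: 001100101010001101100 → 0, fb=1
57: 011001010100011011001 → 0, fb=1
58: 110010101000110110011 → 1, fb=1
59: 100101010001101100111 → 1, fb=1
60: 001010100011011001111 → 0, fb=1
61: 010101000110110011111 → 0, fb=0
62: 101010001101100111110 → 1, fb=0
63: 010100011011001111100 → 0, fb=0
64: 101000110110011111000 → 1, fb=0
65: 010001101100111110000 → 0, fb=0
66: 100011011001111100000 → 1, fb=1
67: 000110110011111000001 → 0, fb=0
68: 001101100111110000010 → 0, fb=1
69: 011011001111100000101 → 0, fb=1
70: 110110011111000001011 → 1, fb=1
71: 101100111110000010111 → 1, fb=0
72: 011001111100000101110 → 0, fb=1
73: 110011111000001011101 → 1, fb=1
74: 100111110000010111011 → 1, fb=1
75: 001111100000101110111 → 0, fb=1
76: 011111000001011101111 → 0, fb=1
77: 111110000010111011111 → 1, fb=0
78: 111100000101110111110 → 1, fb=0
79: 111000001011101111100 → 1, fb=0
80: 110000010111011111000 → 1, fb=1
81: 100000101110111110001 → 1, fb=1
82: 000001011101111100011 → 0, fb=0
83: 000010111011111000110 → 0, fb=0

011101100110000100011101011111110010101101000100000111000011001010100011011001111100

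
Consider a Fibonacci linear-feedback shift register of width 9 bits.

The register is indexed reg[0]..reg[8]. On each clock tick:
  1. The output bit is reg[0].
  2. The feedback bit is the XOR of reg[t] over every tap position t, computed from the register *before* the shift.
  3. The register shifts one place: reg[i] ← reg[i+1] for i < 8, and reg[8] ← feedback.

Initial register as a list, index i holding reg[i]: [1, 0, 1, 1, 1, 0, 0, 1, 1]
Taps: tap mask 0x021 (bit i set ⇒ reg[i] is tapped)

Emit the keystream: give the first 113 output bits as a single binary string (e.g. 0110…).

tick  register→output (feedback)
  0  101110011→1 (1)
  1  011100111→0 (0)
  2  111001110→1 (0)
  3  110011100→1 (0)
  4  100111000→1 (0)
  5  001110000→0 (0)
  6  011100000→0 (0)
  7  111000000→1 (1)
  8  110000001→1 (1)
  9  100000011→1 (1)
 10  000000111→0 (0)
 11  000001110→0 (1)
 12  000011101→0 (1)
 13  000111011→0 (1)
 14  001110111→0 (0)
 15  011101110→0 (1)
 16  111011101→1 (0)
 17  110111010→1 (0)
 18  101110100→1 (1)
 19  011101001→0 (1)
 20  111010011→1 (1)
 21  110100111→1 (1)
 22  101001111→1 (0)
 23  010011110→0 (1)
 24  100111101→1 (0)
 25  001111010→0 (1)
 26  011110101→0 (0)
 27  111101010→1 (0)
 28  111010100→1 (1)
 29  110101001→1 (0)
 30  101010010→1 (1)
 31  010100101→0 (0)
 32  101001010→1 (0)
 33  010010100→0 (0)
 34  100101000→1 (0)
 35  001010000→0 (0)
 36  010100000→0 (0)
 37  101000000→1 (1)
 38  010000001→0 (0)
 39  100000010→1 (1)
 40  000000101→0 (0)
 41  000001010→0 (1)
 42  000010101→0 (0)
 43  000101010→0 (1)
 44  001010101→0 (0)
 45  010101010→0 (1)
 46  101010101→1 (1)
 47  010101011→0 (1)
 48  101010111→1 (1)
 49  010101111→0 (1)
 50  101011111→1 (0)
 51  010111110→0 (1)
 52  101111101→1 (0)
 53  011111010→0 (1)
 54  111110101→1 (1)
 55  111101011→1 (0)
 56  111010110→1 (1)
 57  110101101→1 (0)
 58  101011010→1 (0)
 59  010110100→0 (0)
 60  101101000→1 (0)
 61  011010000→0 (0)
 62  110100000→1 (1)
 63  101000001→1 (1)
 64  010000011→0 (0)
 65  100000110→1 (1)
 66  000001101→0 (1)
 67  000011011→0 (1)
 68  000110111→0 (0)
 69  001101110→0 (1)
 70  011011101→0 (1)
 71  110111011→1 (0)
 72  101110110→1 (1)
 73  011101101→0 (1)
 74  111011011→1 (0)
 75  110110110→1 (1)
 76  101101101→1 (0)
 77  011011010→0 (1)
 78  110110101→1 (1)
 79  101101011→1 (0)
 80  011010110→0 (0)
 81  110101100→1 (0)
 82  101011000→1 (0)
 83  010110000→0 (0)
 84  101100000→1 (1)
 85  011000001→0 (0)
 86  110000010→1 (1)
 87  100000101→1 (1)
 88  000001011→0 (1)
 89  000010111→0 (0)
 90  000101110→0 (1)
 91  001011101→0 (1)
 92  010111011→0 (1)
 93  101110111→1 (1)
 94  011101111→0 (1)
 95  111011111→1 (0)
 96  110111110→1 (0)
 97  101111100→1 (0)
 98  011111000→0 (1)
 99  111110001→1 (1)
100  111100011→1 (1)
101  111000111→1 (1)
102  110001111→1 (0)
103  100011110→1 (0)
104  000111100→0 (1)
105  001111001→0 (1)
106  011110011→0 (0)
107  111100110→1 (1)
108  111001101→1 (0)
109  110011010→1 (0)
110  100110100→1 (1)
111  001101001→0 (1)
112  011010011→0 (0)

10111001110000001110111010011110101001010000001010101011111010110100000110111011011010110000010111011111000111100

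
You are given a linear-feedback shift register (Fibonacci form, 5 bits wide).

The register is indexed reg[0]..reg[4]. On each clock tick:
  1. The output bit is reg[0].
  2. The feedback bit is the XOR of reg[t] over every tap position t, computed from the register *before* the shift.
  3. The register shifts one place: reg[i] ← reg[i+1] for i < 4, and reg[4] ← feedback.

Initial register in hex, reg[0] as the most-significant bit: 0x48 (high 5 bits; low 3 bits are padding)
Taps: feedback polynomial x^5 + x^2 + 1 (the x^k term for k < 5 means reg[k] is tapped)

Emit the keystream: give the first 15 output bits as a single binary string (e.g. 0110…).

step | reg (before) | out | fb
   0 | 01001 | 0 | 0
   1 | 10010 | 1 | 1
   2 | 00101 | 0 | 1
   3 | 01011 | 0 | 0
   4 | 10110 | 1 | 0
   5 | 01100 | 0 | 1
   6 | 11001 | 1 | 1
   7 | 10011 | 1 | 1
   8 | 00111 | 0 | 1
   9 | 01111 | 0 | 1
  10 | 11111 | 1 | 0
  11 | 11110 | 1 | 0
  12 | 11100 | 1 | 0
  13 | 11000 | 1 | 1
  14 | 10001 | 1 | 1

010010110011111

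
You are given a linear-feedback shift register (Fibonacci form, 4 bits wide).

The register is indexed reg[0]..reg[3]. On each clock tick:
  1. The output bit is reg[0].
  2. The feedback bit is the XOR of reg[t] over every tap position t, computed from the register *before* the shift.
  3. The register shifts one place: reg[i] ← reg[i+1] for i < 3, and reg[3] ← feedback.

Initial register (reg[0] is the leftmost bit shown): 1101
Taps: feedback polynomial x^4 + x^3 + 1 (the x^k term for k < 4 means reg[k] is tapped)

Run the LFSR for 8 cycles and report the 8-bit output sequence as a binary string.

11010110

k : reg_k → out_k, fb_k
0: 1101 → 1, fb=0
1: 1010 → 1, fb=1
2: 0101 → 0, fb=1
3: 1011 → 1, fb=0
4: 0110 → 0, fb=0
5: 1100 → 1, fb=1
6: 1001 → 1, fb=0
7: 0010 → 0, fb=0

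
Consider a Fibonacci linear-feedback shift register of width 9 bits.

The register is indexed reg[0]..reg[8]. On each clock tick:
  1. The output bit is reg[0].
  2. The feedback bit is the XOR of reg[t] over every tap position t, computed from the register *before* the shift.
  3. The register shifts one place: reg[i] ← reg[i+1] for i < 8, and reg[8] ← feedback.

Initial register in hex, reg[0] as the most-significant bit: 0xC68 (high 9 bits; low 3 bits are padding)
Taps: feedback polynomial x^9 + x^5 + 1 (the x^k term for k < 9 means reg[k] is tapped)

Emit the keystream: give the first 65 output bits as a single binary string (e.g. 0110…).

tick  register→output (feedback)
  0  110001101→1 (0)
  1  100011010→1 (0)
  2  000110100→0 (0)
  3  001101000→0 (1)
  4  011010001→0 (0)
  5  110100010→1 (1)
  6  101000101→1 (1)
  7  010001011→0 (1)
  8  100010111→1 (1)
  9  000101111→0 (1)
 10  001011111→0 (1)
 11  010111111→0 (1)
 12  101111111→1 (0)
 13  011111110→0 (1)
 14  111111101→1 (0)
 15  111111010→1 (0)
 16  111110100→1 (1)
 17  111101001→1 (0)
 18  111010010→1 (1)
 19  110100101→1 (1)
 20  101001011→1 (0)
 21  010010110→0 (0)
 22  100101100→1 (0)
 23  001011000→0 (1)
 24  010110001→0 (0)
 25  101100010→1 (1)
 26  011000101→0 (0)
 27  110001010→1 (0)
 28  100010100→1 (1)
 29  000101001→0 (1)
 30  001010011→0 (0)
 31  010100110→0 (0)
 32  101001100→1 (0)
 33  010011000→0 (1)
 34  100110001→1 (1)
 35  001100011→0 (0)
 36  011000110→0 (0)
 37  110001100→1 (0)
 38  100011000→1 (0)
 39  000110000→0 (0)
 40  001100000→0 (0)
 41  011000000→0 (0)
 42  110000000→1 (1)
 43  100000001→1 (1)
 44  000000011→0 (0)
 45  000000110→0 (0)
 46  000001100→0 (1)
 47  000011001→0 (1)
 48  000110011→0 (0)
 49  001100110→0 (0)
 50  011001100→0 (1)
 51  110011001→1 (0)
 52  100110010→1 (1)
 53  001100101→0 (0)
 54  011001010→0 (1)
 55  110010101→1 (1)
 56  100101011→1 (0)
 57  001010110→0 (0)
 58  010101100→0 (1)
 59  101011001→1 (0)
 60  010110010→0 (0)
 61  101100100→1 (1)
 62  011001001→0 (1)
 63  110010011→1 (1)
 64  100100111→1 (1)

11000110100010111111101001011000101001100011000000011001100101011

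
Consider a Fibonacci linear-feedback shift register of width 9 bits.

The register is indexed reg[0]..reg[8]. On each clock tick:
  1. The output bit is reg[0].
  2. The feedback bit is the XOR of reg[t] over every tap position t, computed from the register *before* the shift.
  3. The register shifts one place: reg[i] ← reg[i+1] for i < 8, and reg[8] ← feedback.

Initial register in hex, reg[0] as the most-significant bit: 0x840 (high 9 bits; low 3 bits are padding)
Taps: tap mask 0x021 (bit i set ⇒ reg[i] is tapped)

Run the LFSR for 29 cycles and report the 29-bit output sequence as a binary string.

step | reg (before) | out | fb
   0 | 100001000 | 1 | 0
   1 | 000010000 | 0 | 0
   2 | 000100000 | 0 | 0
   3 | 001000000 | 0 | 0
   4 | 010000000 | 0 | 0
   5 | 100000000 | 1 | 1
   6 | 000000001 | 0 | 0
   7 | 000000010 | 0 | 0
   8 | 000000100 | 0 | 0
   9 | 000001000 | 0 | 1
  10 | 000010001 | 0 | 0
  11 | 000100010 | 0 | 0
  12 | 001000100 | 0 | 0
  13 | 010001000 | 0 | 1
  14 | 100010001 | 1 | 1
  15 | 000100011 | 0 | 0
  16 | 001000110 | 0 | 0
  17 | 010001100 | 0 | 1
  18 | 100011001 | 1 | 0
  19 | 000110010 | 0 | 0
  20 | 001100100 | 0 | 0
  21 | 011001000 | 0 | 1
  22 | 110010001 | 1 | 1
  23 | 100100011 | 1 | 1
  24 | 001000111 | 0 | 0
  25 | 010001110 | 0 | 1
  26 | 100011101 | 1 | 0
  27 | 000111010 | 0 | 1
  28 | 001110101 | 0 | 0

10000100000000100010001100100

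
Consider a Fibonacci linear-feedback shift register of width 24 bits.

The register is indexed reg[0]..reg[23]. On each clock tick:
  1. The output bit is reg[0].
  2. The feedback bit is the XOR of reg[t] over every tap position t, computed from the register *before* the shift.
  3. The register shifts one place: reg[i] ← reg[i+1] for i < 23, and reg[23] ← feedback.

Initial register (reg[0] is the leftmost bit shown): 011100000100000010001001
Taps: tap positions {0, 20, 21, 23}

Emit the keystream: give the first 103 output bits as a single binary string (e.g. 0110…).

tick  register→output (feedback)
  0  011100000100000010001001→0 (0)
  1  111000001000000100010010→1 (1)
  2  110000010000001000100101→1 (1)
  3  100000100000010001001011→1 (1)
  4  000001000000100010010111→0 (0)
  5  000010000001000100101110→0 (0)
  6  000100000010001001011100→0 (0)
  7  001000000100010010111000→0 (1)
  8  010000001000100101110001→0 (1)
  9  100000010001001011100011→1 (0)
 10  000000100010010111000110→0 (1)
 11  000001000100101110001101→0 (1)
 12  000010001001011100011011→0 (0)
 13  000100010010111000110110→0 (1)
 14  001000100101110001101101→0 (1)
 15  010001001011100011011011→0 (0)
 16  100010010111000110110110→1 (0)
 17  000100101110001101101100→0 (0)
 18  001001011100011011011000→0 (1)
 19  010010111000110110110001→0 (1)
 20  100101110001101101100011→1 (0)
 21  001011100011011011000110→0 (1)
 22  010111000110110110001101→0 (1)
 23  101110001101101100011011→1 (1)
 24  011100011011011000110111→0 (0)
 25  111000110110110001101110→1 (1)
 26  110001101101100011011101→1 (0)
 27  100011011011000110111010→1 (0)
 28  000110110110001101110100→0 (1)
 29  001101101100011011101001→0 (0)
 30  011011011000110111010010→0 (0)
 31  110110110001101110100100→1 (0)
 32  101101100011011101001000→1 (0)
 33  011011000110111010010000→0 (0)
 34  110110001101110100100000→1 (1)
 35  101100011011101001000001→1 (0)
 36  011000110111010010000010→0 (0)
 37  110001101110100100000100→1 (0)
 38  100011011101001000001000→1 (0)
 39  000110111010010000010000→0 (0)
 40  001101110100100000100000→0 (0)
 41  011011101001000001000000→0 (0)
 42  110111010010000010000000→1 (1)
 43  101110100100000100000001→1 (0)
 44  011101001000001000000010→0 (0)
 45  111010010000010000000100→1 (0)
 46  110100100000100000001000→1 (0)
 47  101001000001000000010000→1 (1)
 48  010010000010000000100001→0 (1)
 49  100100000100000001000011→1 (0)
 50  001000001000000010000110→0 (1)
 51  010000010000000100001101→0 (1)
 52  100000100000001000011011→1 (1)
 53  000001000000010000110111→0 (0)
 54  000010000000100001101110→0 (0)
 55  000100000001000011011100→0 (0)
 56  001000000010000110111000→0 (1)
 57  010000000100001101110001→0 (1)
 58  100000001000011011100011→1 (0)
 59  000000010000110111000110→0 (1)
 60  000000100001101110001101→0 (1)
 61  000001000011011100011011→0 (0)
 62  000010000110111000110110→0 (1)
 63  000100001101110001101101→0 (1)
 64  001000011011100011011011→0 (0)
 65  010000110111000110110110→0 (1)
 66  100001101110001101101101→1 (0)
 67  000011011100011011011010→0 (1)
 68  000110111000110110110101→0 (0)
 69  001101110001101101101010→0 (1)
 70  011011100011011011010101→0 (0)
 71  110111000110110110101010→1 (0)
 72  101110001101101101010100→1 (0)
 73  011100011011011010101000→0 (1)
 74  111000110110110101010001→1 (0)
 75  110001101101101010100010→1 (1)
 76  100011011011010101000101→1 (1)
 77  000110110110101010001011→0 (0)
 78  001101101101010100010110→0 (1)
 79  011011011010101000101101→0 (1)
 80  110110110101010001011011→1 (1)
 81  101101101010100010110111→1 (1)
 82  011011010101000101101111→0 (1)
 83  110110101010001011011111→1 (0)
 84  101101010100010110111110→1 (1)
 85  011010101000101101111101→0 (1)
 86  110101010001011011111011→1 (1)
 87  101010100010110111110111→1 (1)
 88  010101000101101111101111→0 (1)
 89  101010001011011111011111→1 (0)
 90  010100010110111110111110→0 (0)
 91  101000101101111101111100→1 (1)
 92  010001011011111011111001→0 (0)
 93  100010110111110111110010→1 (1)
 94  000101101111101111100101→0 (0)
 95  001011011111011111001010→0 (1)
 96  010110111110111110010101→0 (0)
 97  101101111101111100101010→1 (0)
 98  011011111011111001010100→0 (1)
 99  110111110111110010101001→1 (1)
100  101111101111100101010011→1 (0)
101  011111011111001010100110→0 (1)
102  111110111110010101001101→1 (0)

0111000001000000100010010111000110110110001101110100100000100000001000011011100011011011010101000101101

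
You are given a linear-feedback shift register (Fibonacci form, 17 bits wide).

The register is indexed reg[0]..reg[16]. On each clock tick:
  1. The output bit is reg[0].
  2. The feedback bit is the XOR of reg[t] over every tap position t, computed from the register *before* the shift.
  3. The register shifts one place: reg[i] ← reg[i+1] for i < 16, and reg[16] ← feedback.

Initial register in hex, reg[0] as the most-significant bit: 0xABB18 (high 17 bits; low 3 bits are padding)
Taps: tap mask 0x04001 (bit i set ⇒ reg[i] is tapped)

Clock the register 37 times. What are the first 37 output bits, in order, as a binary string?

1010101110110001111010001100000011101

tick  register→output (feedback)
  0  10101011101100011→1 (1)
  1  01010111011000111→0 (1)
  2  10101110110001111→1 (0)
  3  01011101100011110→0 (1)
  4  10111011000111101→1 (0)
  5  01110110001111010→0 (0)
  6  11101100011110100→1 (0)
  7  11011000111101000→1 (1)
  8  10110001111010001→1 (1)
  9  01100011110100011→0 (0)
 10  11000111101000110→1 (0)
 11  10001111010001100→1 (0)
 12  00011110100011000→0 (0)
 13  00111101000110000→0 (0)
 14  01111010001100000→0 (0)
 15  11110100011000000→1 (1)
 16  11101000110000001→1 (1)
 17  11010001100000011→1 (1)
 18  10100011000000111→1 (0)
 19  01000110000001110→0 (1)
 20  10001100000011101→1 (0)
 21  00011000000111010→0 (0)
 22  00110000001110100→0 (1)
 23  01100000011101001→0 (0)
 24  11000000111010010→1 (1)
 25  10000001110100101→1 (0)
 26  00000011101001010→0 (0)
 27  00000111010010100→0 (1)
 28  00001110100101001→0 (0)
 29  00011101001010010→0 (0)
 30  00111010010100100→0 (1)
 31  01110100101001001→0 (0)
 32  11101001010010010→1 (1)
 33  11010010100100101→1 (0)
 34  10100101001001010→1 (1)
 35  01001010010010101→0 (1)
 36  10010100100101011→1 (1)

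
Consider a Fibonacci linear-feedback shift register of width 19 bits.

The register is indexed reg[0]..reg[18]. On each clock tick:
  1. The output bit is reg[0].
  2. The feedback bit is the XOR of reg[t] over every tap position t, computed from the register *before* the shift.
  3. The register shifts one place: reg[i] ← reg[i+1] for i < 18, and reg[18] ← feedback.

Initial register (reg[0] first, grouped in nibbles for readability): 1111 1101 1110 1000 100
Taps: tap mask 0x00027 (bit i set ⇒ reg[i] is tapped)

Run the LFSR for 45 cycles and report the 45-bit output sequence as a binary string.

111111011110100010001001100100010101000111011

k : reg_k → out_k, fb_k
0: 1111110111101000100 → 1, fb=0
1: 1111101111010001000 → 1, fb=1
2: 1111011110100010001 → 1, fb=0
3: 1110111101000100010 → 1, fb=0
4: 1101111010001000100 → 1, fb=1
5: 1011110100010001001 → 1, fb=1
6: 0111101000100010011 → 0, fb=0
7: 1111010001000100110 → 1, fb=0
8: 1110100010001001100 → 1, fb=1
9: 1101000100010011001 → 1, fb=0
10: 1010001000100110010 → 1, fb=0
11: 0100010001001100100 → 0, fb=0
12: 1000100010011001000 → 1, fb=1
13: 0001000100110010001 → 0, fb=0
14: 0010001001100100010 → 0, fb=1
15: 0100010011001000101 → 0, fb=0
16: 1000100110010001010 → 1, fb=1
17: 0001001100100010101 → 0, fb=0
18: 0010011001000101010 → 0, fb=0
19: 0100110010001010100 → 0, fb=0
20: 1001100100010101000 → 1, fb=1
21: 0011001000101010001 → 0, fb=1
22: 0110010001010100011 → 0, fb=1
23: 1100100010101000111 → 1, fb=0
24: 1001000101010001110 → 1, fb=1
25: 0010001010100011101 → 0, fb=1
26: 0100010101000111011 → 0, fb=0
27: 1000101010001110110 → 1, fb=1
28: 0001010100011101101 → 0, fb=1
29: 0010101000111011011 → 0, fb=1
30: 0101010001110110111 → 0, fb=0
31: 1010100011101101110 → 1, fb=0
32: 0101000111011011100 → 0, fb=1
33: 1010001110110111001 → 1, fb=0
34: 0100011101101110010 → 0, fb=0
35: 1000111011011100100 → 1, fb=0
36: 0001110110111001000 → 0, fb=1
37: 0011101101110010001 → 0, fb=1
38: 0111011011100100011 → 0, fb=1
39: 1110110111001000111 → 1, fb=0
40: 1101101110010001110 → 1, fb=0
41: 1011011100100011100 → 1, fb=1
42: 0110111001000111001 → 0, fb=1
43: 1101110010001110011 → 1, fb=1
44: 1011100100011100111 → 1, fb=0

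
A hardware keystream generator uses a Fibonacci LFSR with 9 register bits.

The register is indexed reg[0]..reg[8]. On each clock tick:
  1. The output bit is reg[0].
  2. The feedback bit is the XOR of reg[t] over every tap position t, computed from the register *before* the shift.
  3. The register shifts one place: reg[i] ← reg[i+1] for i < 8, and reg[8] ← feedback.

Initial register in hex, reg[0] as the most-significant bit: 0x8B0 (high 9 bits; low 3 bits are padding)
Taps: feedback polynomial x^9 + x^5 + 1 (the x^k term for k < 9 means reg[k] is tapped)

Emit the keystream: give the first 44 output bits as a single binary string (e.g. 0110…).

10001011011100101001000001001100111010001111

tick  register→output (feedback)
  0  100010110→1 (1)
  1  000101101→0 (1)
  2  001011011→0 (1)
  3  010110111→0 (0)
  4  101101110→1 (0)
  5  011011100→0 (1)
  6  110111001→1 (0)
  7  101110010→1 (1)
  8  011100101→0 (0)
  9  111001010→1 (0)
 10  110010100→1 (1)
 11  100101001→1 (0)
 12  001010010→0 (0)
 13  010100100→0 (0)
 14  101001000→1 (0)
 15  010010000→0 (0)
 16  100100000→1 (1)
 17  001000001→0 (0)
 18  010000010→0 (0)
 19  100000100→1 (1)
 20  000001001→0 (1)
 21  000010011→0 (0)
 22  000100110→0 (0)
 23  001001100→0 (1)
 24  010011001→0 (1)
 25  100110011→1 (1)
 26  001100111→0 (0)
 27  011001110→0 (1)
 28  110011101→1 (0)
 29  100111010→1 (0)
 30  001110100→0 (0)
 31  011101000→0 (1)
 32  111010001→1 (1)
 33  110100011→1 (1)
 34  101000111→1 (1)
 35  010001111→0 (1)
 36  100011111→1 (0)
 37  000111110→0 (1)
 38  001111101→0 (1)
 39  011111011→0 (1)
 40  111110111→1 (1)
 41  111101111→1 (0)
 42  111011110→1 (0)
 43  110111100→1 (0)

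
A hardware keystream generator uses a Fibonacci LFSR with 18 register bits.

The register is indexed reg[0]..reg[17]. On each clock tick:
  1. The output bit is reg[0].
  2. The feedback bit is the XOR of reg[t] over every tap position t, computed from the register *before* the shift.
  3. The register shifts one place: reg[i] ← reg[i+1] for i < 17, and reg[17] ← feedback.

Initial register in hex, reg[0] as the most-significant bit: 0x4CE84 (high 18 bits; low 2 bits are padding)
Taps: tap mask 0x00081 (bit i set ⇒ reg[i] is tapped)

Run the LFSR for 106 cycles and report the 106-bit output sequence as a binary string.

tick  register→output (feedback)
  0  010011001110100001→0 (0)
  1  100110011101000010→1 (0)
  2  001100111010000100→0 (1)
  3  011001110100001001→0 (1)
  4  110011101000010011→1 (1)
  5  100111010000100111→1 (0)
  6  001110100001001110→0 (0)
  7  011101000010011100→0 (0)
  8  111010000100111000→1 (1)
  9  110100001001110001→1 (1)
 10  101000010011100011→1 (0)
 11  010000100111000110→0 (0)
 12  100001001110001100→1 (1)
 13  000010011100011001→0 (1)
 14  000100111000110011→0 (1)
 15  001001110001100111→0 (1)
 16  010011100011001111→0 (0)
 17  100111000110011110→1 (1)
 18  001110001100111101→0 (0)
 19  011100011001111010→0 (1)
 20  111000110011110101→1 (0)
 21  110001100111101010→1 (1)
 22  100011001111010101→1 (1)
 23  000110011110101011→0 (1)
 24  001100111101010111→0 (1)
 25  011001111010101111→0 (1)
 26  110011110101011111→1 (0)
 27  100111101010111110→1 (1)
 28  001111010101111101→0 (1)
 29  011110101011111011→0 (0)
 30  111101010111110110→1 (0)
 31  111010101111101100→1 (1)
 32  110101011111011001→1 (0)
 33  101010111110110010→1 (0)
 34  010101111101100100→0 (1)
 35  101011111011001001→1 (0)
 36  010111110110010010→0 (1)
 37  101111101100100101→1 (1)
 38  011111011001001011→0 (1)
 39  111110110010010111→1 (0)
 40  111101100100101110→1 (1)
 41  111011001001011101→1 (1)
 42  110110010010111011→1 (0)
 43  101100100101110110→1 (1)
 44  011001001011101101→0 (0)
 45  110010010111011010→1 (0)
 46  100100101110110100→1 (1)
 47  001001011101101001→0 (1)
 48  010010111011010011→0 (1)
 49  100101110110100111→1 (0)
 50  001011101101001110→0 (0)
 51  010111011010011100→0 (1)
 52  101110110100111001→1 (0)
 53  011101101001110010→0 (0)
 54  111011010011100100→1 (0)
 55  110110100111001000→1 (1)
 56  101101001110010001→1 (1)
 57  011010011100100011→0 (1)
 58  110100111001000111→1 (0)
 59  101001110010001110→1 (0)
 60  010011100100011100→0 (0)
 61  100111001000111000→1 (1)
 62  001110010001110001→0 (1)
 63  011100100011100011→0 (0)
 64  111001000111000110→1 (1)
 65  110010001110001101→1 (1)
 66  100100011100011011→1 (0)
 67  001000111000110110→0 (1)
 68  010001110001101101→0 (1)
 69  100011100011011011→1 (1)
 70  000111000110110111→0 (0)
 71  001110001101101110→0 (0)
 72  011100011011011100→0 (1)
 73  111000110110111001→1 (0)
 74  110001101101110010→1 (1)
 75  100011011011100101→1 (0)
 76  000110110111001010→0 (1)
 77  001101101110010101→0 (0)
 78  011011011100101010→0 (1)
 79  110110111001010101→1 (0)
 80  101101110010101010→1 (0)
 81  011011100101010100→0 (0)
 82  110111001010101000→1 (1)
 83  101110010101010001→1 (0)
 84  011100101010100010→0 (0)
 85  111001010101000100→1 (0)
 86  110010101010001000→1 (1)
 87  100101010100010001→1 (0)
 88  001010101000100010→0 (0)
 89  010101010001000100→0 (1)
 90  101010100010001001→1 (1)
 91  010101000100010011→0 (0)
 92  101010001000100110→1 (1)
 93  010100010001001101→0 (1)
 94  101000100010011011→1 (1)
 95  010001000100110111→0 (0)
 96  100010001001101110→1 (1)
 97  000100010011011101→0 (1)
 98  001000100110111011→0 (0)
 99  010001001101110110→0 (0)
100  100010011011101100→1 (0)
101  000100110111011000→0 (1)
102  001001101110110001→0 (0)
103  010011011101100010→0 (1)
104  100110111011000101→1 (0)
105  001101110110001010→0 (1)

0100110011101000010011100011001111010101111101100100101110110100111001000111000110110111001010101000100010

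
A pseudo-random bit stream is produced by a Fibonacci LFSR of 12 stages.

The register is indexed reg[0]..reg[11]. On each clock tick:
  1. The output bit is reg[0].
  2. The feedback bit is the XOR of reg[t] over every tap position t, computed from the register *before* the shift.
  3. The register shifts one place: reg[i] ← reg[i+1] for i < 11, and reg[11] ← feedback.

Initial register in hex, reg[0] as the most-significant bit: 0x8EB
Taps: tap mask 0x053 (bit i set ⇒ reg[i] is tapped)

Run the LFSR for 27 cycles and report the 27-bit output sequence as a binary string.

100011101011110101110100110

tick  register→output (feedback)
  0  100011101011→1 (1)
  1  000111010111→0 (1)
  2  001110101111→0 (0)
  3  011101011110→0 (1)
  4  111010111101→1 (0)
  5  110101111010→1 (1)
  6  101011110101→1 (1)
  7  010111101011→0 (1)
  8  101111010111→1 (0)
  9  011110101110→0 (1)
 10  111101011101→1 (0)
 11  111010111010→1 (0)
 12  110101110100→1 (1)
 13  101011101001→1 (1)
 14  010111010011→0 (0)
 15  101110100110→1 (1)
 16  011101001101→0 (1)
 17  111010011011→1 (1)
 18  110100110111→1 (1)
 19  101001101111→1 (0)
 20  010011011110→0 (0)
 21  100110111100→1 (1)
 22  001101111001→0 (1)
 23  011011110011→0 (1)
 24  110111100111→1 (0)
 25  101111001110→1 (0)
 26  011110011100→0 (0)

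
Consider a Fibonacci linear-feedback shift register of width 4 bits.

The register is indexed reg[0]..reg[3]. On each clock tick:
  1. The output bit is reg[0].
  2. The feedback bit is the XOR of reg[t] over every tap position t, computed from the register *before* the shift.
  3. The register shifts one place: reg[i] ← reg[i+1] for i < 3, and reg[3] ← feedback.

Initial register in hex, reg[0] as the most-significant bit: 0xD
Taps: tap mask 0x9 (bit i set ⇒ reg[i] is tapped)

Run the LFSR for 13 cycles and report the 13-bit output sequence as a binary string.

tick  register→output (feedback)
  0  1101→1 (0)
  1  1010→1 (1)
  2  0101→0 (1)
  3  1011→1 (0)
  4  0110→0 (0)
  5  1100→1 (1)
  6  1001→1 (0)
  7  0010→0 (0)
  8  0100→0 (0)
  9  1000→1 (1)
 10  0001→0 (1)
 11  0011→0 (1)
 12  0111→0 (1)

1101011001000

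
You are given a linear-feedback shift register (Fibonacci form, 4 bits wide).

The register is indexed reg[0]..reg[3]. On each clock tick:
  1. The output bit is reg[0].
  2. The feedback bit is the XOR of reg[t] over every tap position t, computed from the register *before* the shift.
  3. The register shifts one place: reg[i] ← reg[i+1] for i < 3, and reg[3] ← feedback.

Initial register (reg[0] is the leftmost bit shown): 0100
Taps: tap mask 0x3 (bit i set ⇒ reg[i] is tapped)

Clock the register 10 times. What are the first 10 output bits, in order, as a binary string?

0100110101

step | reg (before) | out | fb
   0 | 0100 | 0 | 1
   1 | 1001 | 1 | 1
   2 | 0011 | 0 | 0
   3 | 0110 | 0 | 1
   4 | 1101 | 1 | 0
   5 | 1010 | 1 | 1
   6 | 0101 | 0 | 1
   7 | 1011 | 1 | 1
   8 | 0111 | 0 | 1
   9 | 1111 | 1 | 0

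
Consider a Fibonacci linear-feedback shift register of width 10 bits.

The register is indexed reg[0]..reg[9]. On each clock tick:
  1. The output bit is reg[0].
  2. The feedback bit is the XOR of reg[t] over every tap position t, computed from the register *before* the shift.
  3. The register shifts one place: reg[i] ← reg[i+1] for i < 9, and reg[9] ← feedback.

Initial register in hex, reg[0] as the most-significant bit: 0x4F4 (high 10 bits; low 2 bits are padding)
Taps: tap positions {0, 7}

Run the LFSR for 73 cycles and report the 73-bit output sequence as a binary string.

0100111101111100010101011010000101000000010110110111100111100010001111110

k : reg_k → out_k, fb_k
0: 0100111101 → 0, fb=1
1: 1001111011 → 1, fb=1
2: 0011110111 → 0, fb=1
3: 0111101111 → 0, fb=1
4: 1111011111 → 1, fb=0
5: 1110111110 → 1, fb=0
6: 1101111100 → 1, fb=0
7: 1011111000 → 1, fb=1
8: 0111110001 → 0, fb=0
9: 1111100010 → 1, fb=1
10: 1111000101 → 1, fb=0
11: 1110001010 → 1, fb=1
12: 1100010101 → 1, fb=0
13: 1000101010 → 1, fb=1
14: 0001010101 → 0, fb=1
15: 0010101011 → 0, fb=0
16: 0101010110 → 0, fb=1
17: 1010101101 → 1, fb=0
18: 0101011010 → 0, fb=0
19: 1010110100 → 1, fb=0
20: 0101101000 → 0, fb=0
21: 1011010000 → 1, fb=1
22: 0110100001 → 0, fb=0
23: 1101000010 → 1, fb=1
24: 1010000101 → 1, fb=0
25: 0100001010 → 0, fb=0
26: 1000010100 → 1, fb=0
27: 0000101000 → 0, fb=0
28: 0001010000 → 0, fb=0
29: 0010100000 → 0, fb=0
30: 0101000000 → 0, fb=0
31: 1010000000 → 1, fb=1
32: 0100000001 → 0, fb=0
33: 1000000010 → 1, fb=1
34: 0000000101 → 0, fb=1
35: 0000001011 → 0, fb=0
36: 0000010110 → 0, fb=1
37: 0000101101 → 0, fb=1
38: 0001011011 → 0, fb=0
39: 0010110110 → 0, fb=1
40: 0101101101 → 0, fb=1
41: 1011011011 → 1, fb=1
42: 0110110111 → 0, fb=1
43: 1101101111 → 1, fb=0
44: 1011011110 → 1, fb=0
45: 0110111100 → 0, fb=1
46: 1101111001 → 1, fb=1
47: 1011110011 → 1, fb=1
48: 0111100111 → 0, fb=1
49: 1111001111 → 1, fb=0
50: 1110011110 → 1, fb=0
51: 1100111100 → 1, fb=0
52: 1001111000 → 1, fb=1
53: 0011110001 → 0, fb=0
54: 0111100010 → 0, fb=0
55: 1111000100 → 1, fb=0
56: 1110001000 → 1, fb=1
57: 1100010001 → 1, fb=1
58: 1000100011 → 1, fb=1
59: 0001000111 → 0, fb=1
60: 0010001111 → 0, fb=1
61: 0100011111 → 0, fb=1
62: 1000111111 → 1, fb=0
63: 0001111110 → 0, fb=1
64: 0011111101 → 0, fb=1
65: 0111111011 → 0, fb=0
66: 1111110110 → 1, fb=0
67: 1111101100 → 1, fb=0
68: 1111011000 → 1, fb=1
69: 1110110001 → 1, fb=1
70: 1101100011 → 1, fb=1
71: 1011000111 → 1, fb=0
72: 0110001110 → 0, fb=1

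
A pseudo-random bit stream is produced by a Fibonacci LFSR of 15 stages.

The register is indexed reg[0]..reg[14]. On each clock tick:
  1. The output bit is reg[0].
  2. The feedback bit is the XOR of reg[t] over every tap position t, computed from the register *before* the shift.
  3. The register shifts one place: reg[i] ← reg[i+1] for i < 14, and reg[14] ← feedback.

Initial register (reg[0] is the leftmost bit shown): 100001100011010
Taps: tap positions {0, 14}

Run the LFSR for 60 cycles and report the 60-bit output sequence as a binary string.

100001100011010111110111101100101011010110111001101100100101

k : reg_k → out_k, fb_k
0: 100001100011010 → 1, fb=1
1: 000011000110101 → 0, fb=1
2: 000110001101011 → 0, fb=1
3: 001100011010111 → 0, fb=1
4: 011000110101111 → 0, fb=1
5: 110001101011111 → 1, fb=0
6: 100011010111110 → 1, fb=1
7: 000110101111101 → 0, fb=1
8: 001101011111011 → 0, fb=1
9: 011010111110111 → 0, fb=1
10: 110101111101111 → 1, fb=0
11: 101011111011110 → 1, fb=1
12: 010111110111101 → 0, fb=1
13: 101111101111011 → 1, fb=0
14: 011111011110110 → 0, fb=0
15: 111110111101100 → 1, fb=1
16: 111101111011001 → 1, fb=0
17: 111011110110010 → 1, fb=1
18: 110111101100101 → 1, fb=0
19: 101111011001010 → 1, fb=1
20: 011110110010101 → 0, fb=1
21: 111101100101011 → 1, fb=0
22: 111011001010110 → 1, fb=1
23: 110110010101101 → 1, fb=0
24: 101100101011010 → 1, fb=1
25: 011001010110101 → 0, fb=1
26: 110010101101011 → 1, fb=0
27: 100101011010110 → 1, fb=1
28: 001010110101101 → 0, fb=1
29: 010101101011011 → 0, fb=1
30: 101011010110111 → 1, fb=0
31: 010110101101110 → 0, fb=0
32: 101101011011100 → 1, fb=1
33: 011010110111001 → 0, fb=1
34: 110101101110011 → 1, fb=0
35: 101011011100110 → 1, fb=1
36: 010110111001101 → 0, fb=1
37: 101101110011011 → 1, fb=0
38: 011011100110110 → 0, fb=0
39: 110111001101100 → 1, fb=1
40: 101110011011001 → 1, fb=0
41: 011100110110010 → 0, fb=0
42: 111001101100100 → 1, fb=1
43: 110011011001001 → 1, fb=0
44: 100110110010010 → 1, fb=1
45: 001101100100101 → 0, fb=1
46: 011011001001011 → 0, fb=1
47: 110110010010111 → 1, fb=0
48: 101100100101110 → 1, fb=1
49: 011001001011101 → 0, fb=1
50: 110010010111011 → 1, fb=0
51: 100100101110110 → 1, fb=1
52: 001001011101101 → 0, fb=1
53: 010010111011011 → 0, fb=1
54: 100101110110111 → 1, fb=0
55: 001011101101110 → 0, fb=0
56: 010111011011100 → 0, fb=0
57: 101110110111000 → 1, fb=1
58: 011101101110001 → 0, fb=1
59: 111011011100011 → 1, fb=0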